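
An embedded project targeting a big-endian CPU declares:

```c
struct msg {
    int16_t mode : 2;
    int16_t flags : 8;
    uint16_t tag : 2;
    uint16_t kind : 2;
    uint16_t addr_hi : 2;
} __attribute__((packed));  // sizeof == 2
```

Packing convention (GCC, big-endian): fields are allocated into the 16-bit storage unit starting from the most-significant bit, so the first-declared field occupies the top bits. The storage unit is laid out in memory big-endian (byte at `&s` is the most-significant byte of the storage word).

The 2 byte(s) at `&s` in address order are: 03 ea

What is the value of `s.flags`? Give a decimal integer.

[0]=0x03 [1]=0xea (big-endian) → word 0x03ea
mode:2 @ bit 14 → (0x03ea>>14)&0x3 = 0x0
flags:8 @ bit 6 → (0x03ea>>6)&0xff = 0xf  ←
tag:2 @ bit 4 → (0x03ea>>4)&0x3 = 0x2
kind:2 @ bit 2 → (0x03ea>>2)&0x3 = 0x2
addr_hi:2 @ bit 0 → (0x03ea>>0)&0x3 = 0x2
flags signed 8b, MSB=0: value = 15

15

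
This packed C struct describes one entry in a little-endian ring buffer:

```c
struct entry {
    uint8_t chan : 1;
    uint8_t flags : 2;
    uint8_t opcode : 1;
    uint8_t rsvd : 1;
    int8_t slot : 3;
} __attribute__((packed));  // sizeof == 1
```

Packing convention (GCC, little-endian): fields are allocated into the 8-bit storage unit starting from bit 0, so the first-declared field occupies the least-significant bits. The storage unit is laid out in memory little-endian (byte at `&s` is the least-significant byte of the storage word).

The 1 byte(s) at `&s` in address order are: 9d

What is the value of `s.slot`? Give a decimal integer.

[0]=0x9d (little-endian) → word 0x9d
chan:1 @ bit 0 → (0x9d>>0)&0x1 = 0x1
flags:2 @ bit 1 → (0x9d>>1)&0x3 = 0x2
opcode:1 @ bit 3 → (0x9d>>3)&0x1 = 0x1
rsvd:1 @ bit 4 → (0x9d>>4)&0x1 = 0x1
slot:3 @ bit 5 → (0x9d>>5)&0x7 = 0x4  ←
slot signed 3b, MSB=1: 4 - 8 = -4

-4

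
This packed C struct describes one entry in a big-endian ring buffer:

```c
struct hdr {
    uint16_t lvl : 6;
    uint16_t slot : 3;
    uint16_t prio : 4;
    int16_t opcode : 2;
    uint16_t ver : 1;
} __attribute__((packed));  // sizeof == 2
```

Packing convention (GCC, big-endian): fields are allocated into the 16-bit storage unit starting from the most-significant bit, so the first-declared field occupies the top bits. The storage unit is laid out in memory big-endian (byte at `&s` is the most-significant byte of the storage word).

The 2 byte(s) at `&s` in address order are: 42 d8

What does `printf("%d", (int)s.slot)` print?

[0]=0x42 [1]=0xd8 (big-endian) → word 0x42d8
lvl [10+:6] = (word>>10) & 0x3f = 16
slot [7+:3] = (word>>7) & 0x7 = 5  ←
prio [3+:4] = (word>>3) & 0xf = 11
opcode [1+:2] = (word>>1) & 0x3 = 0
ver [0+:1] = (word>>0) & 0x1 = 0

5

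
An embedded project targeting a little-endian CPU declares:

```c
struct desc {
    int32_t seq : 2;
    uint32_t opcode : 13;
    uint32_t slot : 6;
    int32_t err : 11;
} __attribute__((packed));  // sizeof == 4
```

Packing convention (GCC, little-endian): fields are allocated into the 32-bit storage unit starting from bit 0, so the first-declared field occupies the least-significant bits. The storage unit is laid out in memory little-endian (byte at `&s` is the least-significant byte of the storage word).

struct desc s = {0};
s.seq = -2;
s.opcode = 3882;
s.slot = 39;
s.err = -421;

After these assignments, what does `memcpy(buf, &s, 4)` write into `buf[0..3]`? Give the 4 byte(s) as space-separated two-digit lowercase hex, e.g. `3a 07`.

[0+:2] seq=-2 & 0x3 = 0x2; word=0x00000002
[2+:13] opcode=3882 & 0x1fff = 0xf2a; word=0x00003caa
[15+:6] slot=39 & 0x3f = 0x27; word=0x0013bcaa
[21+:11] err=-421 & 0x7ff = 0x65b; word=0xcb73bcaa
word = 0xcb73bcaa → little-endian bytes:
  [0]=0xaa  [1]=0xbc  [2]=0x73  [3]=0xcb

aa bc 73 cb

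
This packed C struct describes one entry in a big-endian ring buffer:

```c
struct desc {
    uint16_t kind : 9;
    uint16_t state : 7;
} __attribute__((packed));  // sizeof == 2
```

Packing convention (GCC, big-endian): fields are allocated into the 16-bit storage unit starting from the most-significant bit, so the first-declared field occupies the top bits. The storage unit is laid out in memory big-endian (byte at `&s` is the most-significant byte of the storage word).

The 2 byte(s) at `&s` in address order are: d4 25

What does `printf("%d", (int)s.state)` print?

[0]=0xd4 [1]=0x25 (big-endian) → word 0xd425
kind:9 @ bit 7 → (0xd425>>7)&0x1ff = 0x1a8
state:7 @ bit 0 → (0xd425>>0)&0x7f = 0x25  ←

37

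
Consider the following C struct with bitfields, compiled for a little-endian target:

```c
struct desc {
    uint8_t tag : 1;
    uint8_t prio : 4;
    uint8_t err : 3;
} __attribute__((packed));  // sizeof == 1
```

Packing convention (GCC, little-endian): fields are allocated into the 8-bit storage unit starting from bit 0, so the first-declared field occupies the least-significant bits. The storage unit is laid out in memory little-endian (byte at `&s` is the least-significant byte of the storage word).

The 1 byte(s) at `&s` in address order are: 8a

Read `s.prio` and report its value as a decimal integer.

5

[0]=0x8a (little-endian) → word 0x8a
tag:1 @ bit 0 → (0x8a>>0)&0x1 = 0x0
prio:4 @ bit 1 → (0x8a>>1)&0xf = 0x5  ←
err:3 @ bit 5 → (0x8a>>5)&0x7 = 0x4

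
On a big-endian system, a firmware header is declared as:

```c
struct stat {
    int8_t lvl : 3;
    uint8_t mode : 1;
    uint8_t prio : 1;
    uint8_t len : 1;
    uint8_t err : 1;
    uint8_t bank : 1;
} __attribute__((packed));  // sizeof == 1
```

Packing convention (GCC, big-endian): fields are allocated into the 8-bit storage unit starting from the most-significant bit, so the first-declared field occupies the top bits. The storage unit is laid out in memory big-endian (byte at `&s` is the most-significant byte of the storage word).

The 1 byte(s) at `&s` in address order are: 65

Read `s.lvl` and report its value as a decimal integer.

[0]=0x65 (big-endian) → word 0x65
lvl [5+:3] = (word>>5) & 0x7 = 3  ←
mode [4+:1] = (word>>4) & 0x1 = 0
prio [3+:1] = (word>>3) & 0x1 = 0
len [2+:1] = (word>>2) & 0x1 = 1
err [1+:1] = (word>>1) & 0x1 = 0
bank [0+:1] = (word>>0) & 0x1 = 1
lvl signed 3b, MSB=0: value = 3

3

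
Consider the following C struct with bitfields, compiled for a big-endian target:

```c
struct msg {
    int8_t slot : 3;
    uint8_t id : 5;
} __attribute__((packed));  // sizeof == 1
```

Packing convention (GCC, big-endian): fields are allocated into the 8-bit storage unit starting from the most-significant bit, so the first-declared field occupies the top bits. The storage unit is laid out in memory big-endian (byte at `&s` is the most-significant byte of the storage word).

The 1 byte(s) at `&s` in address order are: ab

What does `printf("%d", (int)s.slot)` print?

[0]=0xab (big-endian) → word 0xab
slot [5+:3] = (word>>5) & 0x7 = 5  ←
id [0+:5] = (word>>0) & 0x1f = 11
slot signed 3b, MSB=1: 5 - 8 = -3

-3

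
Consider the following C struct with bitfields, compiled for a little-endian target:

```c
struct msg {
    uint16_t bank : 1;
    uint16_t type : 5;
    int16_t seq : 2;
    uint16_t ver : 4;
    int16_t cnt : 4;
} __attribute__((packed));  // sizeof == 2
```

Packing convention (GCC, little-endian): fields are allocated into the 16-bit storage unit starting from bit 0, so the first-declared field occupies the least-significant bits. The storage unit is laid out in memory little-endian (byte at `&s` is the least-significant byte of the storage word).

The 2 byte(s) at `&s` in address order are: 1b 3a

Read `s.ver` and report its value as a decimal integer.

10

[0]=0x1b [1]=0x3a (little-endian) → word 0x3a1b
bank [0+:1] = (word>>0) & 0x1 = 1
type [1+:5] = (word>>1) & 0x1f = 13
seq [6+:2] = (word>>6) & 0x3 = 0
ver [8+:4] = (word>>8) & 0xf = 10  ←
cnt [12+:4] = (word>>12) & 0xf = 3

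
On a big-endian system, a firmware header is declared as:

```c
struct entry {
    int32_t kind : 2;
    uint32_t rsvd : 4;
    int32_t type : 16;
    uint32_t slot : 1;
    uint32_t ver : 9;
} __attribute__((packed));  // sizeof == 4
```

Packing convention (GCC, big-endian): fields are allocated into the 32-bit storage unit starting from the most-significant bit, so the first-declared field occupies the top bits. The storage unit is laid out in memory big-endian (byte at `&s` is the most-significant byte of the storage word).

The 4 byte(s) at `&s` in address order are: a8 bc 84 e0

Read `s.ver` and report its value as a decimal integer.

[0]=0xa8 [1]=0xbc [2]=0x84 [3]=0xe0 (big-endian) → word 0xa8bc84e0
kind:2 @ bit 30 → (0xa8bc84e0>>30)&0x3 = 0x2
rsvd:4 @ bit 26 → (0xa8bc84e0>>26)&0xf = 0xa
type:16 @ bit 10 → (0xa8bc84e0>>10)&0xffff = 0x2f21
slot:1 @ bit 9 → (0xa8bc84e0>>9)&0x1 = 0x0
ver:9 @ bit 0 → (0xa8bc84e0>>0)&0x1ff = 0xe0  ←

224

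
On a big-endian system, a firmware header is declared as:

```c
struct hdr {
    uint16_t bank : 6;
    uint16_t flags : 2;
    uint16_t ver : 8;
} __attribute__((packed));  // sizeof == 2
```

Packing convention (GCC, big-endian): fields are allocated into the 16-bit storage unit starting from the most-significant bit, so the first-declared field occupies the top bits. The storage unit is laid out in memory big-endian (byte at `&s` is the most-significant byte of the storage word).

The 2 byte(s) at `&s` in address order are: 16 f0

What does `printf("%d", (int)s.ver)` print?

[0]=0x16 [1]=0xf0 (big-endian) → word 0x16f0
bank:6 @ bit 10 → (0x16f0>>10)&0x3f = 0x5
flags:2 @ bit 8 → (0x16f0>>8)&0x3 = 0x2
ver:8 @ bit 0 → (0x16f0>>0)&0xff = 0xf0  ←

240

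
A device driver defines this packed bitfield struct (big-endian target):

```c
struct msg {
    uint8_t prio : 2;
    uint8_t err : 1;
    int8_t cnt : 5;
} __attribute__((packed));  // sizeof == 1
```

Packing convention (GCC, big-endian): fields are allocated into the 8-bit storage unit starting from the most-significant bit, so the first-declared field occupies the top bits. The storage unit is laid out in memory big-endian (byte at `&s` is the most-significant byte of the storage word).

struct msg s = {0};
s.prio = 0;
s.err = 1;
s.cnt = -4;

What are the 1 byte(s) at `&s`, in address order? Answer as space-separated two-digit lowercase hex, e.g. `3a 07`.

prio:2 = 0 → 0x0 << 6 → word 0x00
err:1 = 1 → 0x1 << 5 → word 0x20
cnt:5 = -4 → 0x1c << 0 → word 0x3c
word = 0x3c → big-endian bytes:
  [0]=0x3c

3c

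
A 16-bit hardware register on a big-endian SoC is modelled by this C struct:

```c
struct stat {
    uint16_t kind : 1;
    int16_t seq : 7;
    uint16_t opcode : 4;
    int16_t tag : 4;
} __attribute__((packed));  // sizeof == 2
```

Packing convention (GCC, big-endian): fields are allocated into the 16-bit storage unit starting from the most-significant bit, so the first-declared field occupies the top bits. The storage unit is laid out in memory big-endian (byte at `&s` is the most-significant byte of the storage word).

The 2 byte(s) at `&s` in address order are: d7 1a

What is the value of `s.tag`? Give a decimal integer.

[0]=0xd7 [1]=0x1a (big-endian) → word 0xd71a
kind:1 @ bit 15 → (0xd71a>>15)&0x1 = 0x1
seq:7 @ bit 8 → (0xd71a>>8)&0x7f = 0x57
opcode:4 @ bit 4 → (0xd71a>>4)&0xf = 0x1
tag:4 @ bit 0 → (0xd71a>>0)&0xf = 0xa  ←
tag signed 4b, MSB=1: 10 - 16 = -6

-6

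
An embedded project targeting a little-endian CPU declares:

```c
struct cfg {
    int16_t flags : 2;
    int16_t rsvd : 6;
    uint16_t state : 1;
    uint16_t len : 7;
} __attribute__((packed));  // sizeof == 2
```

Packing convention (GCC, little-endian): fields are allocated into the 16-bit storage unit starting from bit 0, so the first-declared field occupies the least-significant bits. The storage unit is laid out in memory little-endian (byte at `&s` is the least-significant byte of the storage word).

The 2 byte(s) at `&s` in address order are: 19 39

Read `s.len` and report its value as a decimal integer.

28

[0]=0x19 [1]=0x39 (little-endian) → word 0x3919
flags [0+:2] = (word>>0) & 0x3 = 1
rsvd [2+:6] = (word>>2) & 0x3f = 6
state [8+:1] = (word>>8) & 0x1 = 1
len [9+:7] = (word>>9) & 0x7f = 28  ←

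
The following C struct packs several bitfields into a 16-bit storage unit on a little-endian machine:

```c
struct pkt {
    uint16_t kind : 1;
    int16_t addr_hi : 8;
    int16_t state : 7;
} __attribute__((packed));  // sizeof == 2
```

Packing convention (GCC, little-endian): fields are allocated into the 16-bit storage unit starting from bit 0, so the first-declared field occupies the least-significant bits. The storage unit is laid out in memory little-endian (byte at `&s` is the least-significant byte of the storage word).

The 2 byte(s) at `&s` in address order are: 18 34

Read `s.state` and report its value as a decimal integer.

26

[0]=0x18 [1]=0x34 (little-endian) → word 0x3418
kind [0+:1] = (word>>0) & 0x1 = 0
addr_hi [1+:8] = (word>>1) & 0xff = 12
state [9+:7] = (word>>9) & 0x7f = 26  ←
state signed 7b, MSB=0: value = 26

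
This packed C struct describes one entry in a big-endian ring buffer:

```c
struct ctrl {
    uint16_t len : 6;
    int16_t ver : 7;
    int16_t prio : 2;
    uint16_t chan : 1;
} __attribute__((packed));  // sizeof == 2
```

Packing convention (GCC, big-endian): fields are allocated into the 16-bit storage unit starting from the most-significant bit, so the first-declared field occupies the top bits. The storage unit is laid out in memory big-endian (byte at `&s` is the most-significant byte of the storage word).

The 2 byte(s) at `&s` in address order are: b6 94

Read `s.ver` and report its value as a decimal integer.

-46

[0]=0xb6 [1]=0x94 (big-endian) → word 0xb694
len [10+:6] = (word>>10) & 0x3f = 45
ver [3+:7] = (word>>3) & 0x7f = 82  ←
prio [1+:2] = (word>>1) & 0x3 = 2
chan [0+:1] = (word>>0) & 0x1 = 0
ver signed 7b, MSB=1: 82 - 128 = -46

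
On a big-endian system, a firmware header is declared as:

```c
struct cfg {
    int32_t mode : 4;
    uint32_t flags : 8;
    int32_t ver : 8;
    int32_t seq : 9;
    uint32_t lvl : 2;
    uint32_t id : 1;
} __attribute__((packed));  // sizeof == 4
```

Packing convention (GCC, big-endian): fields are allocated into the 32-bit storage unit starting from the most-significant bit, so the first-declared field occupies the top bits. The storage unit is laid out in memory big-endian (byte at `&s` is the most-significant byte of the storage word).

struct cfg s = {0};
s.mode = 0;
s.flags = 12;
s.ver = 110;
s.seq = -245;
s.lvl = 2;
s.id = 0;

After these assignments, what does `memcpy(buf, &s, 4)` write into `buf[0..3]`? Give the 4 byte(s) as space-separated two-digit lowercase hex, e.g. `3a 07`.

00 c6 e8 5c

[28+:4] mode=0 & 0xf = 0x0; word=0x00000000
[20+:8] flags=12 & 0xff = 0xc; word=0x00c00000
[12+:8] ver=110 & 0xff = 0x6e; word=0x00c6e000
[3+:9] seq=-245 & 0x1ff = 0x10b; word=0x00c6e858
[1+:2] lvl=2 & 0x3 = 0x2; word=0x00c6e85c
[0+:1] id=0 & 0x1 = 0x0; word=0x00c6e85c
word = 0x00c6e85c → big-endian bytes:
  [0]=0x00  [1]=0xc6  [2]=0xe8  [3]=0x5c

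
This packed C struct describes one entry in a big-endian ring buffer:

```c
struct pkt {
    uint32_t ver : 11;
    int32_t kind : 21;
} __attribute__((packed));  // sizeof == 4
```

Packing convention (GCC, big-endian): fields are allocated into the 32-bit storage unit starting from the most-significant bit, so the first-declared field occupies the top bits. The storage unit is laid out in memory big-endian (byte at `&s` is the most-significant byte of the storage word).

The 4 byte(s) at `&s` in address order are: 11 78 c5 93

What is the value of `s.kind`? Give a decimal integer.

[0]=0x11 [1]=0x78 [2]=0xc5 [3]=0x93 (big-endian) → word 0x1178c593
ver:11 @ bit 21 → (0x1178c593>>21)&0x7ff = 0x8b
kind:21 @ bit 0 → (0x1178c593>>0)&0x1fffff = 0x18c593  ←
kind signed 21b, MSB=1: 1623443 - 2097152 = -473709

-473709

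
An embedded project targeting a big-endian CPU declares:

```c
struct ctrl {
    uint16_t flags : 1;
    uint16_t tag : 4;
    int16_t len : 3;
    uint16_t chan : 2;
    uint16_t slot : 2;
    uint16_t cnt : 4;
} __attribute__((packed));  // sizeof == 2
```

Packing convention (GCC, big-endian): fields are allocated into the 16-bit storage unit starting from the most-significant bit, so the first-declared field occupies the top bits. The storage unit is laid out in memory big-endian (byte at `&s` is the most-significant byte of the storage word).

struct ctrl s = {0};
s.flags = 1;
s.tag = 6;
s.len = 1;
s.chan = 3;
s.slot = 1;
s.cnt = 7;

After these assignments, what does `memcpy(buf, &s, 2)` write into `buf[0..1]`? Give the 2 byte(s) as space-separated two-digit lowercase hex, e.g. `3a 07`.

flags:1 = 1 → 0x1 << 15 → word 0x8000
tag:4 = 6 → 0x6 << 11 → word 0xb000
len:3 = 1 → 0x1 << 8 → word 0xb100
chan:2 = 3 → 0x3 << 6 → word 0xb1c0
slot:2 = 1 → 0x1 << 4 → word 0xb1d0
cnt:4 = 7 → 0x7 << 0 → word 0xb1d7
word = 0xb1d7 → big-endian bytes:
  [0]=0xb1  [1]=0xd7

b1 d7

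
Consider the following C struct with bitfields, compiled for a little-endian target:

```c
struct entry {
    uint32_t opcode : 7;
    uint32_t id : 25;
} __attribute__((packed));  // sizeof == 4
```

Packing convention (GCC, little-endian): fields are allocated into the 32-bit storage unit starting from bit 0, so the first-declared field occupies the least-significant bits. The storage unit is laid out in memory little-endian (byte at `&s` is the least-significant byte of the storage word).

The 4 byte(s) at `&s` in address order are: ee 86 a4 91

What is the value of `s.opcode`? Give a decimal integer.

110

[0]=0xee [1]=0x86 [2]=0xa4 [3]=0x91 (little-endian) → word 0x91a486ee
opcode [0+:7] = (word>>0) & 0x7f = 110  ←
id [7+:25] = (word>>7) & 0x1ffffff = 19089677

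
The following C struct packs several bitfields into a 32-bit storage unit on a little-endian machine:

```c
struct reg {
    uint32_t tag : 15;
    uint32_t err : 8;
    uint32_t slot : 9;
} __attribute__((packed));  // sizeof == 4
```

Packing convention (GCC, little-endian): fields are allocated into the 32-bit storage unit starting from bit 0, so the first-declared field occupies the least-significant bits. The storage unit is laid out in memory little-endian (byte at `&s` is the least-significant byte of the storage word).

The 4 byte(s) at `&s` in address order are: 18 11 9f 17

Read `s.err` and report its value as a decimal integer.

[0]=0x18 [1]=0x11 [2]=0x9f [3]=0x17 (little-endian) → word 0x179f1118
tag:15 @ bit 0 → (0x179f1118>>0)&0x7fff = 0x1118
err:8 @ bit 15 → (0x179f1118>>15)&0xff = 0x3e  ←
slot:9 @ bit 23 → (0x179f1118>>23)&0x1ff = 0x2f

62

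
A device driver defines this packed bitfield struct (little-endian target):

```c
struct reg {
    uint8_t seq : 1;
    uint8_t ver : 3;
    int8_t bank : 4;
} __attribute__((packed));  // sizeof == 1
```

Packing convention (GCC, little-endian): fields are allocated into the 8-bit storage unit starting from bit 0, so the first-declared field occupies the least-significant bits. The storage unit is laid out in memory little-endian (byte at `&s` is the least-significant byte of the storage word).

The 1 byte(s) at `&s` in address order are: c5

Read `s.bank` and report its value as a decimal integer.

-4

[0]=0xc5 (little-endian) → word 0xc5
seq [0+:1] = (word>>0) & 0x1 = 1
ver [1+:3] = (word>>1) & 0x7 = 2
bank [4+:4] = (word>>4) & 0xf = 12  ←
bank signed 4b, MSB=1: 12 - 16 = -4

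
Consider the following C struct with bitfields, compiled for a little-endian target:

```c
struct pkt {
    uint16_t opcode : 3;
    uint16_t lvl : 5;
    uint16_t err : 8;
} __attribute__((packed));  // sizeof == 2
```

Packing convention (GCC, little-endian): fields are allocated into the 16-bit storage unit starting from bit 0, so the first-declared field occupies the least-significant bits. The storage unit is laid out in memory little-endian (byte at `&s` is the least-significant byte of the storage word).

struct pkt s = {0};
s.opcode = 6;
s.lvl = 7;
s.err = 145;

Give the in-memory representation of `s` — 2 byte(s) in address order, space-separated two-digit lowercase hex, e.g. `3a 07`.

[0+:3] opcode=6 & 0x7 = 0x6; word=0x0006
[3+:5] lvl=7 & 0x1f = 0x7; word=0x003e
[8+:8] err=145 & 0xff = 0x91; word=0x913e
word = 0x913e → little-endian bytes:
  [0]=0x3e  [1]=0x91

3e 91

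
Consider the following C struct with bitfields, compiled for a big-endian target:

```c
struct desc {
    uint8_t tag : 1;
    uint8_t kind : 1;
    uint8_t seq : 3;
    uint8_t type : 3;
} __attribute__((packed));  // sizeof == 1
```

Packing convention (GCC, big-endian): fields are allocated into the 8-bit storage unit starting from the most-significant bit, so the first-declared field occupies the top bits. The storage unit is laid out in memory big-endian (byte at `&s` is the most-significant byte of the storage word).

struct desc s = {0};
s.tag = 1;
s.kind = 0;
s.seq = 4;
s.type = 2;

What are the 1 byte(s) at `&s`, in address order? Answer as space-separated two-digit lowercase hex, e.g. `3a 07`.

a2

tag (1b) val=1 bits=0x1 at bit 7: 0x80
kind (1b) val=0 bits=0x0 at bit 6: 0x80
seq (3b) val=4 bits=0x4 at bit 3: 0xa0
type (3b) val=2 bits=0x2 at bit 0: 0xa2
word = 0xa2 → big-endian bytes:
  [0]=0xa2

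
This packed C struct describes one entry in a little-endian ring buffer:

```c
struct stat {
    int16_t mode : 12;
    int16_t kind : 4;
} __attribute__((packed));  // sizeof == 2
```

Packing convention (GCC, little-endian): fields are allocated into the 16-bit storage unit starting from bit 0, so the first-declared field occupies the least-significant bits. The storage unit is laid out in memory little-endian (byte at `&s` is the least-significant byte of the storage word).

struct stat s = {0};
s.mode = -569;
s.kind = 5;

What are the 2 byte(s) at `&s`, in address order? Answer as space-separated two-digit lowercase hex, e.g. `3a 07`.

c7 5d

mode (12b) val=-569 bits=0xdc7 at bit 0: 0x0dc7
kind (4b) val=5 bits=0x5 at bit 12: 0x5dc7
word = 0x5dc7 → little-endian bytes:
  [0]=0xc7  [1]=0x5d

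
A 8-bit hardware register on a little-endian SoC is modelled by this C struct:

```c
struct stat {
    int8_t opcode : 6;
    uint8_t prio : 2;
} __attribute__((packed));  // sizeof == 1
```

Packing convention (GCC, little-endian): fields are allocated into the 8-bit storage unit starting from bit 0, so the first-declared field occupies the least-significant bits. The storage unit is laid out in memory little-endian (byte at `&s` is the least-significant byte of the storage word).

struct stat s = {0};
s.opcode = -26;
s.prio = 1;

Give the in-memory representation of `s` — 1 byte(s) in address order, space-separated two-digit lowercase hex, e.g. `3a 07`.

[0+:6] opcode=-26 & 0x3f = 0x26; word=0x26
[6+:2] prio=1 & 0x3 = 0x1; word=0x66
word = 0x66 → little-endian bytes:
  [0]=0x66

66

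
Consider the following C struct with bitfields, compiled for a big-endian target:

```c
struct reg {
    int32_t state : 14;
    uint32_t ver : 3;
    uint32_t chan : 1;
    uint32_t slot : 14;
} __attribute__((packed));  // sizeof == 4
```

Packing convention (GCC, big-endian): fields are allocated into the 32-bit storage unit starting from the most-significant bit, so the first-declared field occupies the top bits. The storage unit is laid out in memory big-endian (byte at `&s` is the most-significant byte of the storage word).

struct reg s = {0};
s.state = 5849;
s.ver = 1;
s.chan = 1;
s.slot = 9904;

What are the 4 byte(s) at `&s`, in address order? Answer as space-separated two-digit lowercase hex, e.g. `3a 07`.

5b 64 e6 b0

state (14b) val=5849 bits=0x16d9 at bit 18: 0x5b640000
ver (3b) val=1 bits=0x1 at bit 15: 0x5b648000
chan (1b) val=1 bits=0x1 at bit 14: 0x5b64c000
slot (14b) val=9904 bits=0x26b0 at bit 0: 0x5b64e6b0
word = 0x5b64e6b0 → big-endian bytes:
  [0]=0x5b  [1]=0x64  [2]=0xe6  [3]=0xb0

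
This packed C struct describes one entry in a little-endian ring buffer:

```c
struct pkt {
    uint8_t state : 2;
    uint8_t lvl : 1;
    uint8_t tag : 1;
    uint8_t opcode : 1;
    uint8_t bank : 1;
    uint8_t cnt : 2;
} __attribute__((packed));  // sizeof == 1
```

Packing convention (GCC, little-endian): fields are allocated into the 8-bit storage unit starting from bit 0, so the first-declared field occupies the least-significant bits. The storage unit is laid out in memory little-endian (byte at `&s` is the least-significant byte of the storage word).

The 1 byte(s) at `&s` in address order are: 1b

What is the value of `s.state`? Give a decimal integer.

[0]=0x1b (little-endian) → word 0x1b
state [0+:2] = (word>>0) & 0x3 = 3  ←
lvl [2+:1] = (word>>2) & 0x1 = 0
tag [3+:1] = (word>>3) & 0x1 = 1
opcode [4+:1] = (word>>4) & 0x1 = 1
bank [5+:1] = (word>>5) & 0x1 = 0
cnt [6+:2] = (word>>6) & 0x3 = 0

3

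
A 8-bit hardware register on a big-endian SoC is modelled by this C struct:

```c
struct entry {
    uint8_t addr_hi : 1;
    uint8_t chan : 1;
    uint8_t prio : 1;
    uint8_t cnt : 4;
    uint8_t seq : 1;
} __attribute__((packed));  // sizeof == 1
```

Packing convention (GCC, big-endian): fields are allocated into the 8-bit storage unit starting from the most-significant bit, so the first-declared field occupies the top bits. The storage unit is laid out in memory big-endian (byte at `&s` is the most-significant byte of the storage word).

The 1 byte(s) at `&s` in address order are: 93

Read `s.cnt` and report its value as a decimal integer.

[0]=0x93 (big-endian) → word 0x93
addr_hi:1 @ bit 7 → (0x93>>7)&0x1 = 0x1
chan:1 @ bit 6 → (0x93>>6)&0x1 = 0x0
prio:1 @ bit 5 → (0x93>>5)&0x1 = 0x0
cnt:4 @ bit 1 → (0x93>>1)&0xf = 0x9  ←
seq:1 @ bit 0 → (0x93>>0)&0x1 = 0x1

9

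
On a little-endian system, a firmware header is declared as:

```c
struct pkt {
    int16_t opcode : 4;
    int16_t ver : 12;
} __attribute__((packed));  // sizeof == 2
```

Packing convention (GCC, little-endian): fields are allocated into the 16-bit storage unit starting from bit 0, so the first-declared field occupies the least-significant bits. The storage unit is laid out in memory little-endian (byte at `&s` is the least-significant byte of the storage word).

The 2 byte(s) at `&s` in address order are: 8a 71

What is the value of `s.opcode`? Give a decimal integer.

[0]=0x8a [1]=0x71 (little-endian) → word 0x718a
opcode:4 @ bit 0 → (0x718a>>0)&0xf = 0xa  ←
ver:12 @ bit 4 → (0x718a>>4)&0xfff = 0x718
opcode signed 4b, MSB=1: 10 - 16 = -6

-6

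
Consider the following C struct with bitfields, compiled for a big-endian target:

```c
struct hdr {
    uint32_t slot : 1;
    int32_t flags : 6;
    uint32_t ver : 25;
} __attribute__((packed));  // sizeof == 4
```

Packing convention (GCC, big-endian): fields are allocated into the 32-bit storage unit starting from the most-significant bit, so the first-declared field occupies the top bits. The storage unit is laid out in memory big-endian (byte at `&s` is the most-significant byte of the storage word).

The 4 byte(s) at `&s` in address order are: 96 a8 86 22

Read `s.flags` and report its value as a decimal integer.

[0]=0x96 [1]=0xa8 [2]=0x86 [3]=0x22 (big-endian) → word 0x96a88622
slot [31+:1] = (word>>31) & 0x1 = 1
flags [25+:6] = (word>>25) & 0x3f = 11  ←
ver [0+:25] = (word>>0) & 0x1ffffff = 11044386
flags signed 6b, MSB=0: value = 11

11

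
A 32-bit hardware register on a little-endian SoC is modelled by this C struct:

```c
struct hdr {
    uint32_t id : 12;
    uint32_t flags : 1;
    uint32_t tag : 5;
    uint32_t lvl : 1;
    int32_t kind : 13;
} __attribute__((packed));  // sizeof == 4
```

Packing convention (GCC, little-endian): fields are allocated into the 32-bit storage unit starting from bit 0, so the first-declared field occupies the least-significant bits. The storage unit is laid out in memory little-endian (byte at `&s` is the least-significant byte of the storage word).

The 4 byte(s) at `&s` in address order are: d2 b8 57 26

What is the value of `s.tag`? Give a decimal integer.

[0]=0xd2 [1]=0xb8 [2]=0x57 [3]=0x26 (little-endian) → word 0x2657b8d2
id:12 @ bit 0 → (0x2657b8d2>>0)&0xfff = 0x8d2
flags:1 @ bit 12 → (0x2657b8d2>>12)&0x1 = 0x1
tag:5 @ bit 13 → (0x2657b8d2>>13)&0x1f = 0x1d  ←
lvl:1 @ bit 18 → (0x2657b8d2>>18)&0x1 = 0x1
kind:13 @ bit 19 → (0x2657b8d2>>19)&0x1fff = 0x4ca

29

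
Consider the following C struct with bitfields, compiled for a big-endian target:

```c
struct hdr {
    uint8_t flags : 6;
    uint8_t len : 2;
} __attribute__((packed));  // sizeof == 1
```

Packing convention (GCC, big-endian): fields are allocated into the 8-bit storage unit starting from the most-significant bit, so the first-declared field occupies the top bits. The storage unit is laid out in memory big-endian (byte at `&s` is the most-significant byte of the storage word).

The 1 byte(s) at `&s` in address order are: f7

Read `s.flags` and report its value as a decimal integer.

61

[0]=0xf7 (big-endian) → word 0xf7
flags [2+:6] = (word>>2) & 0x3f = 61  ←
len [0+:2] = (word>>0) & 0x3 = 3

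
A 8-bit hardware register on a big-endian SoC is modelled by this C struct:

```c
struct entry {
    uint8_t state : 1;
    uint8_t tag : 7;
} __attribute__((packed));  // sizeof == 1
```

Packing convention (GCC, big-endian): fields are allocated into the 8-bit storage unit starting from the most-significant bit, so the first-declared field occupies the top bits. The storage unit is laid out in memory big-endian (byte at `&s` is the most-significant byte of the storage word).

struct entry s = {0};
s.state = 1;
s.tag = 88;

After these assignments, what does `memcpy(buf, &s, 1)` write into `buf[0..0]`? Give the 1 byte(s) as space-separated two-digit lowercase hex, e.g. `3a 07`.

d8

state (1b) val=1 bits=0x1 at bit 7: 0x80
tag (7b) val=88 bits=0x58 at bit 0: 0xd8
word = 0xd8 → big-endian bytes:
  [0]=0xd8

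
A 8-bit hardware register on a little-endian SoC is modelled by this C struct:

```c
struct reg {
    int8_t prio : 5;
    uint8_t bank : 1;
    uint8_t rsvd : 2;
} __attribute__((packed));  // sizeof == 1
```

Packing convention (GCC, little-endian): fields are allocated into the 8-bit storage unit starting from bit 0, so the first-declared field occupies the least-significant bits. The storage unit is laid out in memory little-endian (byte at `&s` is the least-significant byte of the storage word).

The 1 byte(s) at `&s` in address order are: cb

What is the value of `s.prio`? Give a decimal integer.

[0]=0xcb (little-endian) → word 0xcb
prio:5 @ bit 0 → (0xcb>>0)&0x1f = 0xb  ←
bank:1 @ bit 5 → (0xcb>>5)&0x1 = 0x0
rsvd:2 @ bit 6 → (0xcb>>6)&0x3 = 0x3
prio signed 5b, MSB=0: value = 11

11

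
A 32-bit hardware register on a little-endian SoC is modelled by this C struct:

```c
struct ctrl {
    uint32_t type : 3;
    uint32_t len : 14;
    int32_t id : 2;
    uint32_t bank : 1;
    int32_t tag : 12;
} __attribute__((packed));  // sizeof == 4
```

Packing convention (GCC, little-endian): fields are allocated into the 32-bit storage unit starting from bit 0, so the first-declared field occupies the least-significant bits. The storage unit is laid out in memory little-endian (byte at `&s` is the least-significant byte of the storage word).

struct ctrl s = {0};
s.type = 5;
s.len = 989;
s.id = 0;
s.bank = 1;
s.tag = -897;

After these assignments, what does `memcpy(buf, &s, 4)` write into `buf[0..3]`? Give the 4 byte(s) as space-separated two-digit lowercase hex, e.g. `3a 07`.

ed 1e f8 c7

type (3b) val=5 bits=0x5 at bit 0: 0x00000005
len (14b) val=989 bits=0x3dd at bit 3: 0x00001eed
id (2b) val=0 bits=0x0 at bit 17: 0x00001eed
bank (1b) val=1 bits=0x1 at bit 19: 0x00081eed
tag (12b) val=-897 bits=0xc7f at bit 20: 0xc7f81eed
word = 0xc7f81eed → little-endian bytes:
  [0]=0xed  [1]=0x1e  [2]=0xf8  [3]=0xc7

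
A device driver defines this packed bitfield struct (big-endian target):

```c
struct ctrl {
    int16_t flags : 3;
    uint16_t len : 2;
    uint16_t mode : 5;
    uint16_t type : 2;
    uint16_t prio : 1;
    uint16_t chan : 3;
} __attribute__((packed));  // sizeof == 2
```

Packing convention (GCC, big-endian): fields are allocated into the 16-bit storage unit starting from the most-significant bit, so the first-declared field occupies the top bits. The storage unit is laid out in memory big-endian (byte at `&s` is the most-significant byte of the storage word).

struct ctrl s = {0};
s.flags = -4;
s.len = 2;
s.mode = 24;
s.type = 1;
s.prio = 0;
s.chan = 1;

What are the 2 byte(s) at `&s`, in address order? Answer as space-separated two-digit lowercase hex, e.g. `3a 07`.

96 11

flags (3b) val=-4 bits=0x4 at bit 13: 0x8000
len (2b) val=2 bits=0x2 at bit 11: 0x9000
mode (5b) val=24 bits=0x18 at bit 6: 0x9600
type (2b) val=1 bits=0x1 at bit 4: 0x9610
prio (1b) val=0 bits=0x0 at bit 3: 0x9610
chan (3b) val=1 bits=0x1 at bit 0: 0x9611
word = 0x9611 → big-endian bytes:
  [0]=0x96  [1]=0x11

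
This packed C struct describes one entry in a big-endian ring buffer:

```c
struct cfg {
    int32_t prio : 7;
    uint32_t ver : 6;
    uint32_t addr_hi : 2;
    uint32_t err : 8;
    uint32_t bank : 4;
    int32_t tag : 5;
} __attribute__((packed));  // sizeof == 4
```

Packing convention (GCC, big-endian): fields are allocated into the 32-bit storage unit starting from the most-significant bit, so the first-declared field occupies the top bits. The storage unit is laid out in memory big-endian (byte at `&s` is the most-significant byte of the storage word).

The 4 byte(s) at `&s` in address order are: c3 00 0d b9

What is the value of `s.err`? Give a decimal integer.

[0]=0xc3 [1]=0x00 [2]=0x0d [3]=0xb9 (big-endian) → word 0xc3000db9
prio:7 @ bit 25 → (0xc3000db9>>25)&0x7f = 0x61
ver:6 @ bit 19 → (0xc3000db9>>19)&0x3f = 0x20
addr_hi:2 @ bit 17 → (0xc3000db9>>17)&0x3 = 0x0
err:8 @ bit 9 → (0xc3000db9>>9)&0xff = 0x6  ←
bank:4 @ bit 5 → (0xc3000db9>>5)&0xf = 0xd
tag:5 @ bit 0 → (0xc3000db9>>0)&0x1f = 0x19

6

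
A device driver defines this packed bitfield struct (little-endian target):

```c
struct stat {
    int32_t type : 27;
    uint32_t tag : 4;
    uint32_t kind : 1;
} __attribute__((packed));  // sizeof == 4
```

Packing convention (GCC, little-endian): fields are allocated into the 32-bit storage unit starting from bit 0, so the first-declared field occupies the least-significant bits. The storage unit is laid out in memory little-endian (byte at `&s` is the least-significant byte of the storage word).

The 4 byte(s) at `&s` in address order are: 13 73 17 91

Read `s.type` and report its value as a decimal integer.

[0]=0x13 [1]=0x73 [2]=0x17 [3]=0x91 (little-endian) → word 0x91177313
type:27 @ bit 0 → (0x91177313>>0)&0x7ffffff = 0x1177313  ←
tag:4 @ bit 27 → (0x91177313>>27)&0xf = 0x2
kind:1 @ bit 31 → (0x91177313>>31)&0x1 = 0x1
type signed 27b, MSB=0: value = 18314003

18314003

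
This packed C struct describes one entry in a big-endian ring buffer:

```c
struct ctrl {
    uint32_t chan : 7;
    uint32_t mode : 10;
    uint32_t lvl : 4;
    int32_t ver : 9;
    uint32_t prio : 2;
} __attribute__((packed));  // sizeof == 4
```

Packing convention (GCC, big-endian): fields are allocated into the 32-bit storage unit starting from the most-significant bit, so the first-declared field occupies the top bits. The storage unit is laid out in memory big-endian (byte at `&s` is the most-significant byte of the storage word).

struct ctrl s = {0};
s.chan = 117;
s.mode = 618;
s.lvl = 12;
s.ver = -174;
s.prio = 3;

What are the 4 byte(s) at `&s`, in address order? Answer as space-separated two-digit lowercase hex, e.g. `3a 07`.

eb 35 65 4b

chan:7 = 117 → 0x75 << 25 → word 0xea000000
mode:10 = 618 → 0x26a << 15 → word 0xeb350000
lvl:4 = 12 → 0xc << 11 → word 0xeb356000
ver:9 = -174 → 0x152 << 2 → word 0xeb356548
prio:2 = 3 → 0x3 << 0 → word 0xeb35654b
word = 0xeb35654b → big-endian bytes:
  [0]=0xeb  [1]=0x35  [2]=0x65  [3]=0x4b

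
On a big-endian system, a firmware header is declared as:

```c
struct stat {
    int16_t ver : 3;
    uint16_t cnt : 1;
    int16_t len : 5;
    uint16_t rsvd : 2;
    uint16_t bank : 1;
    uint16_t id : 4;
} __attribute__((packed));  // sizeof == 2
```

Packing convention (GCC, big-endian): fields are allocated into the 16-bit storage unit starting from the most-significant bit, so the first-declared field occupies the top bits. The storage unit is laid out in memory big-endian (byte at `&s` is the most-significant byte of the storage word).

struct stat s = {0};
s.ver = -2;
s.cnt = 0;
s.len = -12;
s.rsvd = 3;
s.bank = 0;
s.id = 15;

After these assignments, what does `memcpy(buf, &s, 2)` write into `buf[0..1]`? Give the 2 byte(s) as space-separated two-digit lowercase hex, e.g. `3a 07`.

ca 6f

[13+:3] ver=-2 & 0x7 = 0x6; word=0xc000
[12+:1] cnt=0 & 0x1 = 0x0; word=0xc000
[7+:5] len=-12 & 0x1f = 0x14; word=0xca00
[5+:2] rsvd=3 & 0x3 = 0x3; word=0xca60
[4+:1] bank=0 & 0x1 = 0x0; word=0xca60
[0+:4] id=15 & 0xf = 0xf; word=0xca6f
word = 0xca6f → big-endian bytes:
  [0]=0xca  [1]=0x6f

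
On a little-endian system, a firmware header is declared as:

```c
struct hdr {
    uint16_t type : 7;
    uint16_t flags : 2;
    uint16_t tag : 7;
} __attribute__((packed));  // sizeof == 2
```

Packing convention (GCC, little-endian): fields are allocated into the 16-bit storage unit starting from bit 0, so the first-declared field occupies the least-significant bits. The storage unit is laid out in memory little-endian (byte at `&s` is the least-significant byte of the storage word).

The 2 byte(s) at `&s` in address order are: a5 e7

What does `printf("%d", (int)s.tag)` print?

115

[0]=0xa5 [1]=0xe7 (little-endian) → word 0xe7a5
type [0+:7] = (word>>0) & 0x7f = 37
flags [7+:2] = (word>>7) & 0x3 = 3
tag [9+:7] = (word>>9) & 0x7f = 115  ←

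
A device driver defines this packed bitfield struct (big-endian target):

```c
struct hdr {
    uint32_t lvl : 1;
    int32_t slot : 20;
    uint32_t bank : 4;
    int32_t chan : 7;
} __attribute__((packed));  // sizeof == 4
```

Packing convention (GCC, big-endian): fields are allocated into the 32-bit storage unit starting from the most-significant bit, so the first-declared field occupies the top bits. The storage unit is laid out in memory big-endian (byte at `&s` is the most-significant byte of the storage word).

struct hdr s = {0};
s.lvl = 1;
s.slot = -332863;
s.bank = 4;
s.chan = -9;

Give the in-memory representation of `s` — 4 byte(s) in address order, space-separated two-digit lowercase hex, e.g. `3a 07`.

[31+:1] lvl=1 & 0x1 = 0x1; word=0x80000000
[11+:20] slot=-332863 & 0xfffff = 0xaebc1; word=0xd75e0800
[7+:4] bank=4 & 0xf = 0x4; word=0xd75e0a00
[0+:7] chan=-9 & 0x7f = 0x77; word=0xd75e0a77
word = 0xd75e0a77 → big-endian bytes:
  [0]=0xd7  [1]=0x5e  [2]=0x0a  [3]=0x77

d7 5e 0a 77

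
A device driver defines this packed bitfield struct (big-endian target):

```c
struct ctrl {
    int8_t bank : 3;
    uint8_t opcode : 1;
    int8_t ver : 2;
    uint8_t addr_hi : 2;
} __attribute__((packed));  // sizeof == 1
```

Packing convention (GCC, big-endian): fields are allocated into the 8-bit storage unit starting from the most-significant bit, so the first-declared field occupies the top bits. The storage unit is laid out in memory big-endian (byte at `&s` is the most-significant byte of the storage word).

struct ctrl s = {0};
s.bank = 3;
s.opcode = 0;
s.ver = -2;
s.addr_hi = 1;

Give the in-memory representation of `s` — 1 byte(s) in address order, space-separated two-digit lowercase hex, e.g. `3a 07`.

bank:3 = 3 → 0x3 << 5 → word 0x60
opcode:1 = 0 → 0x0 << 4 → word 0x60
ver:2 = -2 → 0x2 << 2 → word 0x68
addr_hi:2 = 1 → 0x1 << 0 → word 0x69
word = 0x69 → big-endian bytes:
  [0]=0x69

69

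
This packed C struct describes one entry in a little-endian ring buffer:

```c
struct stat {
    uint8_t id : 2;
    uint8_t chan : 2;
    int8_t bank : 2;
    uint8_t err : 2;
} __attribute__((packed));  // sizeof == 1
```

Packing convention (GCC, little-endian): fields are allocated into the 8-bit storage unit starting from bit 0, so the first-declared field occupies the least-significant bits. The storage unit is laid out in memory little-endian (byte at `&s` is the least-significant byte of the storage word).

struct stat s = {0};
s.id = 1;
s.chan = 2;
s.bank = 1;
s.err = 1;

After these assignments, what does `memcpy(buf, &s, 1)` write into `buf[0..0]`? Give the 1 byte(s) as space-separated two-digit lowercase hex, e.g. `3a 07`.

[0+:2] id=1 & 0x3 = 0x1; word=0x01
[2+:2] chan=2 & 0x3 = 0x2; word=0x09
[4+:2] bank=1 & 0x3 = 0x1; word=0x19
[6+:2] err=1 & 0x3 = 0x1; word=0x59
word = 0x59 → little-endian bytes:
  [0]=0x59

59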